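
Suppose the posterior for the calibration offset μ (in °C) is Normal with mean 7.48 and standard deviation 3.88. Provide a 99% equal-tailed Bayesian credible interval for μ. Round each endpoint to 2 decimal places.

The posterior is symmetric, so the 99% equal-tailed interval is μ = 7.48 ± z·3.88 with z = 2.576.
Half-width: 2.576 × 3.88 = 9.99.
7.48 − 9.99 = -2.51; 7.48 + 9.99 = 17.47.

[-2.51, 17.47]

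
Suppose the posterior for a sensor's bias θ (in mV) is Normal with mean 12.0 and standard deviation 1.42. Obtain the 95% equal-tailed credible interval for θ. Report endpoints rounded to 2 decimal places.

The posterior is symmetric, so the 95% equal-tailed interval is θ = 12.0 ± z·1.42 with z = 1.960.
Half-width: 1.960 × 1.42 = 2.78.
12.0 − 2.78 = 9.22; 12.0 + 2.78 = 14.78.

[9.22, 14.78]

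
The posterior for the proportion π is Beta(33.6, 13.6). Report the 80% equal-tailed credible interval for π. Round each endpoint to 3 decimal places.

Posterior: Beta(33.6, 13.6).
Equal-tailed 80% interval: the 0.1 and 0.9 quantiles of Beta(33.6, 13.6).
Posterior mean ≈ 0.712, SD ≈ 0.065; a Normal approximation gives roughly [0.628, 0.795].
Exact: F⁻¹(0.1) = 0.626; F⁻¹(0.9) = 0.794.

[0.626, 0.794]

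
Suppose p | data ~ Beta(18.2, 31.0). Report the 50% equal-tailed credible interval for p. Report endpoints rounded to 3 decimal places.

[0.322, 0.415]

Posterior: Beta(18.2, 31.0).
Equal-tailed 50% interval: the 0.25 and 0.75 quantiles of Beta(18.2, 31.0).
Posterior mean ≈ 0.370, SD ≈ 0.068; a Normal approximation gives roughly [0.324, 0.416].
Exact: F⁻¹(0.25) = 0.322; F⁻¹(0.75) = 0.415.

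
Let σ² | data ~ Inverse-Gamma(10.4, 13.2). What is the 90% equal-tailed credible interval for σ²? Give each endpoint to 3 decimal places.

[0.814, 2.307]

Inverse-Gamma(10.4, 13.2) quantiles: F⁻¹(0.05) and F⁻¹(0.95).
Equivalently, 1/σ² ~ Gamma(10.4, rate = 13.2); invert its 0.95 and 0.05 quantiles.
Posterior mean ≈ 1.404, SD ≈ 0.485; a Normal approximation gives roughly [0.607, 2.201].
Exact: lower = 0.814; upper = 2.307.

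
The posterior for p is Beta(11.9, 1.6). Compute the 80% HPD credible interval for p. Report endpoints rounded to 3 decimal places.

[0.814, 0.995]

The posterior is unimodal and skewed, so the HPD interval has equal density at both endpoints and is the shortest 80% interval.
Solving f(0.814) = f(0.995) with F(0.995) − F(0.814) = 0.80 gives [0.814, 0.995].
For comparison, the equal-tailed interval is [0.764, 0.973]; the HPD is narrower and shifted toward the mode.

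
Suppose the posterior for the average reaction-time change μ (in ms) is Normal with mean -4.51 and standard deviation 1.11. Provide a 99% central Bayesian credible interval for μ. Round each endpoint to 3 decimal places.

The posterior is symmetric, so the 99% equal-tailed interval is μ = -4.51 ± z·1.11 with z = 2.576.
Half-width: 2.576 × 1.11 = 2.859.
-4.51 − 2.859 = -7.369; -4.51 + 2.859 = -1.651.

[-7.369, -1.651]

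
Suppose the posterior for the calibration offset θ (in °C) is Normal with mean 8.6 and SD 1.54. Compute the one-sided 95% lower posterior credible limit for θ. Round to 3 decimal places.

Need L with P(θ ≥ L) = 0.95: L = 8.6 − z_{0.05}·1.54.
z = 1.645; L = 8.6 − 1.645 × 1.54 = 6.067.

6.067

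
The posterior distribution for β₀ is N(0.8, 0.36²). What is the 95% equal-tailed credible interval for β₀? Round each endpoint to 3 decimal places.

The posterior is symmetric, so the 95% equal-tailed interval is β₀ = 0.8 ± z·0.36 with z = 1.960.
Half-width: 1.960 × 0.36 = 0.706.
0.8 − 0.706 = 0.094; 0.8 + 0.706 = 1.506.

[0.094, 1.506]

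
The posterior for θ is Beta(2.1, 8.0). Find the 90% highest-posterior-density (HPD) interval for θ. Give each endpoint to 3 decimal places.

[0.019, 0.387]

The posterior is unimodal and skewed, so the HPD interval has equal density at both endpoints and is the shortest 90% interval.
Solving f(0.019) = f(0.387) with F(0.387) − F(0.019) = 0.90 gives [0.019, 0.387].
For comparison, the equal-tailed interval is [0.045, 0.438]; the HPD is narrower and shifted toward the mode.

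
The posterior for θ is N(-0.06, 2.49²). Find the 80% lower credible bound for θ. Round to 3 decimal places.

Need L with P(θ ≥ L) = 0.80: L = -0.06 − z_{0.2}·2.49.
z = 0.842; L = -0.06 − 0.842 × 2.49 = -2.156.

-2.156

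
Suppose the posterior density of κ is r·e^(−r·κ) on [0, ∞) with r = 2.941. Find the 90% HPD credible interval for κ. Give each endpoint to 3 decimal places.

The exponential density is strictly decreasing on [0, ∞), so the HPD interval is anchored at 0: [0, q] with P(κ ≤ q) = 0.90.
q = −ln(1 − 0.90) / 2.941 = 2.3026 / 2.941 = 0.783.

[0.000, 0.783]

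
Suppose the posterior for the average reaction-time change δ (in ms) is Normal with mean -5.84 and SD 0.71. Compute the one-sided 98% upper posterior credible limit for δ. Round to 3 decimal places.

-4.382

Need U with P(δ ≤ U) = 0.98: U = -5.84 + z_{0.02}·0.71.
z = 2.054; U = -5.84 + 2.054 × 0.71 = -4.382.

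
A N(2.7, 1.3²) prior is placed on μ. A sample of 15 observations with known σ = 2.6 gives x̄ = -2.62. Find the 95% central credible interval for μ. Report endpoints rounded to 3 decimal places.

Posterior precision = 1/1.3² + 15/2.6² = 0.5917 + 2.2189 = 2.8107, so posterior SD = 0.5965.
Posterior mean = (2.7/1.3² + 15·-2.62/2.6²) / 2.8107 = -1.5000.
Interval: -1.5000 ± 1.960 × 0.5965 → [-2.669, -0.331].

[-2.669, -0.331]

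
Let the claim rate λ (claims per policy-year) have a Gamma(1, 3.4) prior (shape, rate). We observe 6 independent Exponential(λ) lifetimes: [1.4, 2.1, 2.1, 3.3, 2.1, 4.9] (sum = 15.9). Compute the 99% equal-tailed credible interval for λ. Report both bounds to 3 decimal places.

Posterior: Gamma(1+6, 3.4+15.9) = Gamma(7, 19.3) (shape, rate).
Equal-tailed 99% interval: Gamma(7, 19.3) quantiles at 0.005 and 0.995.
Posterior mean ≈ 0.363, SD ≈ 0.137; a Normal approximation gives roughly [0.010, 0.716].
Exact: lower = 0.106; upper = 0.811.

[0.106, 0.811]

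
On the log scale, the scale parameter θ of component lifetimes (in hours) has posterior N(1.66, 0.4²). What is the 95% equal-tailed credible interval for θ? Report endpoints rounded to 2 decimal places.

On the log scale the 95% interval is 1.66 ± 1.960 × 0.4 = [0.8760, 2.4440].
Exponentiate: [e^0.8760, e^2.4440] = [2.40, 11.52].

[2.40, 11.52]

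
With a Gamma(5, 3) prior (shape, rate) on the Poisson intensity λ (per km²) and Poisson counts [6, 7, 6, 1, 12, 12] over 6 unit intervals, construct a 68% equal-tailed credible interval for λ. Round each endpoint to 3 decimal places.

Posterior: Gamma(5+44, 3+6) = Gamma(49, 9) (shape, rate).
Equal-tailed 68% interval: Gamma(49, 9) quantiles at 0.16 and 0.84.
Posterior mean ≈ 5.444, SD ≈ 0.778; a Normal approximation gives roughly [4.671, 6.218].
Exact: lower = 4.673; upper = 6.215.

[4.673, 6.215]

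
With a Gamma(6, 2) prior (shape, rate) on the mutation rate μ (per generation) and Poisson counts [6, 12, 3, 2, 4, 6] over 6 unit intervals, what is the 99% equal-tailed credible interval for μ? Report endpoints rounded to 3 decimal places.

[3.099, 7.119]

Posterior: Gamma(6+33, 2+6) = Gamma(39, 8) (shape, rate).
Equal-tailed 99% interval: Gamma(39, 8) quantiles at 0.005 and 0.995.
Posterior mean ≈ 4.875, SD ≈ 0.781; a Normal approximation gives roughly [2.864, 6.886].
Exact: lower = 3.099; upper = 7.119.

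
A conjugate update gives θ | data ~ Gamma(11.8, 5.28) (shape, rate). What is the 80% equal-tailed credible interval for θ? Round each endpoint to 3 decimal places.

[1.452, 3.099]

Posterior: Gamma(shape 11.8, rate 5.28).
Equal-tailed 80% interval: Gamma(11.8, 5.28) quantiles at 0.1 and 0.9.
Posterior mean ≈ 2.235, SD ≈ 0.651; a Normal approximation gives roughly [1.401, 3.069].
Exact: lower = 1.452; upper = 3.099.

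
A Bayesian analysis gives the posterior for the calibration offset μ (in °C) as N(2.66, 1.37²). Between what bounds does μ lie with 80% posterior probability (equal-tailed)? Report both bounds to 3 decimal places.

[0.904, 4.416]

The posterior is symmetric, so the 80% equal-tailed interval is μ = 2.66 ± z·1.37 with z = 1.282.
Half-width: 1.282 × 1.37 = 1.756.
2.66 − 1.756 = 0.904; 2.66 + 1.756 = 4.416.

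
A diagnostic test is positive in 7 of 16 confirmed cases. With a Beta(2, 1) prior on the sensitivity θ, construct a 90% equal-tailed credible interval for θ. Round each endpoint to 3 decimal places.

Posterior: Beta(2+7, 1+9) = Beta(9, 10).
Equal-tailed 90% interval: the 0.05 and 0.95 quantiles of Beta(9, 10).
Posterior mean ≈ 0.474, SD ≈ 0.112; a Normal approximation gives roughly [0.290, 0.657].
Exact: F⁻¹(0.05) = 0.291; F⁻¹(0.95) = 0.659.

[0.291, 0.659]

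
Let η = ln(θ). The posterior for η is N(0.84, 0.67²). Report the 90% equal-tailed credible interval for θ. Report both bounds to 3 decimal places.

On the log scale the 90% interval is 0.84 ± 1.645 × 0.67 = [-0.2621, 1.9421].
Exponentiate: [e^-0.2621, e^1.9421] = [0.769, 6.973].

[0.769, 6.973]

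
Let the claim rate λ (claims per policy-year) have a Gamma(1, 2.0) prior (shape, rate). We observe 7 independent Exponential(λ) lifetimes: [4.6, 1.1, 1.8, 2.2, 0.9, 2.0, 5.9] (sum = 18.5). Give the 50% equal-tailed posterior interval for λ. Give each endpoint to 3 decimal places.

Posterior: Gamma(1+7, 2.0+18.5) = Gamma(8, 20.5) (shape, rate).
Equal-tailed 50% interval: Gamma(8, 20.5) quantiles at 0.25 and 0.75.
Posterior mean ≈ 0.390, SD ≈ 0.138; a Normal approximation gives roughly [0.297, 0.483].
Exact: lower = 0.291; upper = 0.472.

[0.291, 0.472]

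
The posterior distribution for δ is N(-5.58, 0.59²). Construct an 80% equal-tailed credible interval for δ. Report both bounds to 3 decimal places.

The posterior is symmetric, so the 80% equal-tailed interval is δ = -5.58 ± z·0.59 with z = 1.282.
Half-width: 1.282 × 0.59 = 0.756.
-5.58 − 0.756 = -6.336; -5.58 + 0.756 = -4.824.

[-6.336, -4.824]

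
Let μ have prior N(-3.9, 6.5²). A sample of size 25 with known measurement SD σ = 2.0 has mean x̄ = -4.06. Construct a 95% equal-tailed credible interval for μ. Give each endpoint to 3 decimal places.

[-4.842, -3.277]

Posterior precision = 1/6.5² + 25/2.0² = 0.0237 + 6.2500 = 6.2737, so posterior SD = 0.3992.
Posterior mean = (-3.9/6.5² + 25·-4.06/2.0²) / 6.2737 = -4.0594.
Interval: -4.0594 ± 1.960 × 0.3992 → [-4.842, -3.277].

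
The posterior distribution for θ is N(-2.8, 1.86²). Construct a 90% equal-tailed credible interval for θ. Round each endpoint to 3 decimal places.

[-5.859, 0.259]

The posterior is symmetric, so the 90% equal-tailed interval is θ = -2.8 ± z·1.86 with z = 1.645.
Half-width: 1.645 × 1.86 = 3.059.
-2.8 − 3.059 = -5.859; -2.8 + 3.059 = 0.259.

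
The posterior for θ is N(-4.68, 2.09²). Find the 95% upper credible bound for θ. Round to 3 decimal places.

-1.242

Need U with P(θ ≤ U) = 0.95: U = -4.68 + z_{0.05}·2.09.
z = 1.645; U = -4.68 + 1.645 × 2.09 = -1.242.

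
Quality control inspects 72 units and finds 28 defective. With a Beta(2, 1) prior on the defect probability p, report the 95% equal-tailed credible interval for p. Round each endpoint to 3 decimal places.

[0.293, 0.512]

Posterior: Beta(2+28, 1+44) = Beta(30, 45).
Equal-tailed 95% interval: the 0.025 and 0.975 quantiles of Beta(30, 45).
Posterior mean ≈ 0.400, SD ≈ 0.056; a Normal approximation gives roughly [0.290, 0.510].
Exact: F⁻¹(0.025) = 0.293; F⁻¹(0.975) = 0.512.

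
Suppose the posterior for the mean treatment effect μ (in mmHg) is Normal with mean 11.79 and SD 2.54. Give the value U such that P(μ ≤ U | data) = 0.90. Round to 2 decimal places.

15.05

Need U with P(μ ≤ U) = 0.90: U = 11.79 + z_{0.1}·2.54.
z = 1.282; U = 11.79 + 1.282 × 2.54 = 15.05.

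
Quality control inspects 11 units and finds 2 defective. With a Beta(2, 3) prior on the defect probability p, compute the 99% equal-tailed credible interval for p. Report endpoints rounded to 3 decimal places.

Posterior: Beta(2+2, 3+9) = Beta(4, 12).
Equal-tailed 99% interval: the 0.005 and 0.995 quantiles of Beta(4, 12).
Posterior mean ≈ 0.250, SD ≈ 0.105; a Normal approximation gives roughly [-0.021, 0.521].
Exact: F⁻¹(0.005) = 0.049; F⁻¹(0.995) = 0.561.

[0.049, 0.561]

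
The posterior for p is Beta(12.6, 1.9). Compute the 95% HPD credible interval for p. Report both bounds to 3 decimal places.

[0.702, 0.997]

The posterior is unimodal and skewed, so the HPD interval has equal density at both endpoints and is the shortest 95% interval.
Solving f(0.702) = f(0.997) with F(0.997) − F(0.702) = 0.95 gives [0.702, 0.997].
For comparison, the equal-tailed interval is [0.661, 0.984]; the HPD is narrower and shifted toward the mode.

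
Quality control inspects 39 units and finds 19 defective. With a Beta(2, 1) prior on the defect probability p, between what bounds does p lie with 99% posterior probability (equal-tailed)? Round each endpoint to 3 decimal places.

Posterior: Beta(2+19, 1+20) = Beta(21, 21).
Equal-tailed 99% interval: the 0.005 and 0.995 quantiles of Beta(21, 21).
Posterior mean ≈ 0.500, SD ≈ 0.076; a Normal approximation gives roughly [0.304, 0.696].
Exact: F⁻¹(0.005) = 0.308; F⁻¹(0.995) = 0.692.

[0.308, 0.692]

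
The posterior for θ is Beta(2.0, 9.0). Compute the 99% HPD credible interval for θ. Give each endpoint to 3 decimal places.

[0.002, 0.505]

The posterior is unimodal and skewed, so the HPD interval has equal density at both endpoints and is the shortest 99% interval.
Solving f(0.002) = f(0.505) with F(0.505) − F(0.002) = 0.99 gives [0.002, 0.505].
For comparison, the equal-tailed interval is [0.011, 0.544]; the HPD is narrower and shifted toward the mode.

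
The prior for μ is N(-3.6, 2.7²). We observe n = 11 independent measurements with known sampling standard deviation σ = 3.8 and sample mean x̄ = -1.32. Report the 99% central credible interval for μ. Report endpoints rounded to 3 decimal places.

Posterior precision = 1/2.7² + 11/3.8² = 0.1372 + 0.7618 = 0.8989, so posterior SD = 1.0547.
Posterior mean = (-3.6/2.7² + 11·-1.32/3.8²) / 0.8989 = -1.6679.
Interval: -1.6679 ± 2.576 × 1.0547 → [-4.385, 1.049].

[-4.385, 1.049]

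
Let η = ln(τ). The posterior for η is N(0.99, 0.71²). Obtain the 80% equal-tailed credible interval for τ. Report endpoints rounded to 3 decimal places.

On the log scale the 80% interval is 0.99 ± 1.282 × 0.71 = [0.0801, 1.8999].
Exponentiate: [e^0.0801, e^1.8999] = [1.083, 6.685].

[1.083, 6.685]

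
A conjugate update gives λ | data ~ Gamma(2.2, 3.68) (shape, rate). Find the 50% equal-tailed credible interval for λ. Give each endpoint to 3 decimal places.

Posterior: Gamma(shape 2.2, rate 3.68).
Equal-tailed 50% interval: Gamma(2.2, 3.68) quantiles at 0.25 and 0.75.
Posterior mean ≈ 0.598, SD ≈ 0.403; a Normal approximation gives roughly [0.326, 0.870].
Exact: lower = 0.302; upper = 0.800.

[0.302, 0.800]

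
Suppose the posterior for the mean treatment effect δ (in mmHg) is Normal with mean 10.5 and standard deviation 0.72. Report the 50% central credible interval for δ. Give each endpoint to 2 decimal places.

The posterior is symmetric, so the 50% equal-tailed interval is δ = 10.5 ± z·0.72 with z = 0.674.
Half-width: 0.674 × 0.72 = 0.49.
10.5 − 0.49 = 10.01; 10.5 + 0.49 = 10.99.

[10.01, 10.99]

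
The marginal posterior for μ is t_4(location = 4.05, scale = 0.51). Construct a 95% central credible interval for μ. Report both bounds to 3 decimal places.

The t_4 distribution is symmetric; the 95% interval is 4.05 ± t·0.51 with t_{0.975,4} = 2.776.
Half-width: 2.776 × 0.51 = 1.416.
4.05 − 1.416 = 2.634; 4.05 + 1.416 = 5.466.

[2.634, 5.466]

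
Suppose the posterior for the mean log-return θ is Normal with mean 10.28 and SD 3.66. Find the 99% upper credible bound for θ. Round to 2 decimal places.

18.79

Need U with P(θ ≤ U) = 0.99: U = 10.28 + z_{0.01}·3.66.
z = 2.326; U = 10.28 + 2.326 × 3.66 = 18.79.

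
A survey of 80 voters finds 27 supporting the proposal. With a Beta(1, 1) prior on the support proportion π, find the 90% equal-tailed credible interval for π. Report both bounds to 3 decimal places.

[0.258, 0.429]

Posterior: Beta(1+27, 1+53) = Beta(28, 54).
Equal-tailed 90% interval: the 0.05 and 0.95 quantiles of Beta(28, 54).
Posterior mean ≈ 0.341, SD ≈ 0.052; a Normal approximation gives roughly [0.256, 0.427].
Exact: F⁻¹(0.05) = 0.258; F⁻¹(0.95) = 0.429.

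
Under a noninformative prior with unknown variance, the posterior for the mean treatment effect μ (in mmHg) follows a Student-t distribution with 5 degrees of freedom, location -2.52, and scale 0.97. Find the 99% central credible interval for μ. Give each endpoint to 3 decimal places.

[-6.431, 1.391]

The t_5 distribution is symmetric; the 99% interval is -2.52 ± t·0.97 with t_{0.995,5} = 4.032.
Half-width: 4.032 × 0.97 = 3.911.
-2.52 − 3.911 = -6.431; -2.52 + 3.911 = 1.391.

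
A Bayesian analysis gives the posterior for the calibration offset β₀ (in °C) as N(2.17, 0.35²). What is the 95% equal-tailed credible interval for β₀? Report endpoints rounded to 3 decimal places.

[1.484, 2.856]

The posterior is symmetric, so the 95% equal-tailed interval is β₀ = 2.17 ± z·0.35 with z = 1.960.
Half-width: 1.960 × 0.35 = 0.686.
2.17 − 0.686 = 1.484; 2.17 + 0.686 = 2.856.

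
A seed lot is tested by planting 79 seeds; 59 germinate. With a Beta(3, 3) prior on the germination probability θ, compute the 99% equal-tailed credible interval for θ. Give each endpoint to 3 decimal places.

[0.597, 0.841]

Posterior: Beta(3+59, 3+20) = Beta(62, 23).
Equal-tailed 99% interval: the 0.005 and 0.995 quantiles of Beta(62, 23).
Posterior mean ≈ 0.729, SD ≈ 0.048; a Normal approximation gives roughly [0.606, 0.853].
Exact: F⁻¹(0.005) = 0.597; F⁻¹(0.995) = 0.841.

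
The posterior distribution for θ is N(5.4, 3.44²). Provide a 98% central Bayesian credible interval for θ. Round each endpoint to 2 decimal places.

The posterior is symmetric, so the 98% equal-tailed interval is θ = 5.4 ± z·3.44 with z = 2.326.
Half-width: 2.326 × 3.44 = 8.00.
5.4 − 8.00 = -2.60; 5.4 + 8.00 = 13.40.

[-2.60, 13.40]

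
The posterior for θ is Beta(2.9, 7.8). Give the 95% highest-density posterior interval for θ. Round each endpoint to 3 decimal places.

The posterior is unimodal and skewed, so the HPD interval has equal density at both endpoints and is the shortest 95% interval.
Solving f(0.043) = f(0.523) with F(0.523) − F(0.043) = 0.95 gives [0.043, 0.523].
For comparison, the equal-tailed interval is [0.064, 0.558]; the HPD is narrower and shifted toward the mode.

[0.043, 0.523]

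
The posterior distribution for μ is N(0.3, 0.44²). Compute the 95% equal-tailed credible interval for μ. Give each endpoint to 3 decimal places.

[-0.562, 1.162]

The posterior is symmetric, so the 95% equal-tailed interval is μ = 0.3 ± z·0.44 with z = 1.960.
Half-width: 1.960 × 0.44 = 0.862.
0.3 − 0.862 = -0.562; 0.3 + 0.862 = 1.162.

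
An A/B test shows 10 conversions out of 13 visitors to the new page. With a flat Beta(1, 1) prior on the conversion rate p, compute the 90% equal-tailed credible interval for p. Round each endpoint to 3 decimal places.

[0.534, 0.896]

Posterior: Beta(1+10, 1+3) = Beta(11, 4).
Equal-tailed 90% interval: the 0.05 and 0.95 quantiles of Beta(11, 4).
Posterior mean ≈ 0.733, SD ≈ 0.111; a Normal approximation gives roughly [0.551, 0.915].
Exact: F⁻¹(0.05) = 0.534; F⁻¹(0.95) = 0.896.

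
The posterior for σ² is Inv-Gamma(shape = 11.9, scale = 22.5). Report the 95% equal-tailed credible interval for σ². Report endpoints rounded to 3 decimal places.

[1.151, 3.671]

Inverse-Gamma(11.9, 22.5) quantiles: F⁻¹(0.025) and F⁻¹(0.975).
Equivalently, 1/σ² ~ Gamma(11.9, rate = 22.5); invert its 0.975 and 0.025 quantiles.
Posterior mean ≈ 2.064, SD ≈ 0.656; a Normal approximation gives roughly [0.778, 3.350].
Exact: lower = 1.151; upper = 3.671.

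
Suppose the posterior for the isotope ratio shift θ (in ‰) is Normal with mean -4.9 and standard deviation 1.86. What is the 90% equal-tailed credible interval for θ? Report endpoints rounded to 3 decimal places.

The posterior is symmetric, so the 90% equal-tailed interval is θ = -4.9 ± z·1.86 with z = 1.645.
Half-width: 1.645 × 1.86 = 3.059.
-4.9 − 3.059 = -7.959; -4.9 + 3.059 = -1.841.

[-7.959, -1.841]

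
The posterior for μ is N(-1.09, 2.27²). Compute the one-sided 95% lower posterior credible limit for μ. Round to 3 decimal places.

Need L with P(μ ≥ L) = 0.95: L = -1.09 − z_{0.05}·2.27.
z = 1.645; L = -1.09 − 1.645 × 2.27 = -4.824.

-4.824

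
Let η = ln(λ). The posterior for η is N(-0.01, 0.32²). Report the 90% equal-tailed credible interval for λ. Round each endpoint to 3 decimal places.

On the log scale the 90% interval is -0.01 ± 1.645 × 0.32 = [-0.5364, 0.5164].
Exponentiate: [e^-0.5364, e^0.5164] = [0.585, 1.676].

[0.585, 1.676]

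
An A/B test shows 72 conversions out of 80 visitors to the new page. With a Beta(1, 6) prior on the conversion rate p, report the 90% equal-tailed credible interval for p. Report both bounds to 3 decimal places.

Posterior: Beta(1+72, 6+8) = Beta(73, 14).
Equal-tailed 90% interval: the 0.05 and 0.95 quantiles of Beta(73, 14).
Posterior mean ≈ 0.839, SD ≈ 0.039; a Normal approximation gives roughly [0.775, 0.904].
Exact: F⁻¹(0.05) = 0.770; F⁻¹(0.95) = 0.899.

[0.770, 0.899]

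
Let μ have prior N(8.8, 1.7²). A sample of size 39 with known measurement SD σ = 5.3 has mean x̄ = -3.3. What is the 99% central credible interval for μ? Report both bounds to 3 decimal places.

Posterior precision = 1/1.7² + 39/5.3² = 0.3460 + 1.3884 = 1.7344, so posterior SD = 0.7593.
Posterior mean = (8.8/1.7² + 39·-3.3/5.3²) / 1.7344 = -0.8860.
Interval: -0.8860 ± 2.576 × 0.7593 → [-2.842, 1.070].

[-2.842, 1.070]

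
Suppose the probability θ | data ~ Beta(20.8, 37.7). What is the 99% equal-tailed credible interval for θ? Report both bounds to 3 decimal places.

Posterior: Beta(20.8, 37.7).
Equal-tailed 99% interval: the 0.005 and 0.995 quantiles of Beta(20.8, 37.7).
Posterior mean ≈ 0.356, SD ≈ 0.062; a Normal approximation gives roughly [0.196, 0.515].
Exact: F⁻¹(0.005) = 0.207; F⁻¹(0.995) = 0.522.

[0.207, 0.522]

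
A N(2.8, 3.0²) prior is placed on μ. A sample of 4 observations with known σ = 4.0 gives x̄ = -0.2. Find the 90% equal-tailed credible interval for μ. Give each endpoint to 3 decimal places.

Posterior precision = 1/3.0² + 4/4.0² = 0.1111 + 0.2500 = 0.3611, so posterior SD = 1.6641.
Posterior mean = (2.8/3.0² + 4·-0.2/4.0²) / 0.3611 = 0.7231.
Interval: 0.7231 ± 1.645 × 1.6641 → [-2.014, 3.460].

[-2.014, 3.460]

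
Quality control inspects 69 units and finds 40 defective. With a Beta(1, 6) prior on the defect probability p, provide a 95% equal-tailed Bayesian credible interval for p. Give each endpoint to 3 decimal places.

[0.427, 0.649]

Posterior: Beta(1+40, 6+29) = Beta(41, 35).
Equal-tailed 95% interval: the 0.025 and 0.975 quantiles of Beta(41, 35).
Posterior mean ≈ 0.539, SD ≈ 0.057; a Normal approximation gives roughly [0.428, 0.651].
Exact: F⁻¹(0.025) = 0.427; F⁻¹(0.975) = 0.649.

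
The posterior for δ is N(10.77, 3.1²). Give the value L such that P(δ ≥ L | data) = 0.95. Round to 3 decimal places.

5.671

Need L with P(δ ≥ L) = 0.95: L = 10.77 − z_{0.05}·3.1.
z = 1.645; L = 10.77 − 1.645 × 3.1 = 5.671.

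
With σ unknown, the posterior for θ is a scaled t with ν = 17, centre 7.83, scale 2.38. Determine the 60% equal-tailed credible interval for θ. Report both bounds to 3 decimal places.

The t_17 distribution is symmetric; the 60% interval is 7.83 ± t·2.38 with t_{0.8,17} = 0.863.
Half-width: 0.863 × 2.38 = 2.055.
7.83 − 2.055 = 5.775; 7.83 + 2.055 = 9.885.

[5.775, 9.885]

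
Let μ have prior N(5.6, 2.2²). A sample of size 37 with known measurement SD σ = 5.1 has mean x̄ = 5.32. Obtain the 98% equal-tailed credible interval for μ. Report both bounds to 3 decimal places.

Posterior precision = 1/2.2² + 37/5.1² = 0.2066 + 1.4225 = 1.6291, so posterior SD = 0.7835.
Posterior mean = (5.6/2.2² + 37·5.32/5.1²) / 1.6291 = 5.3555.
Interval: 5.3555 ± 2.326 × 0.7835 → [3.533, 7.178].

[3.533, 7.178]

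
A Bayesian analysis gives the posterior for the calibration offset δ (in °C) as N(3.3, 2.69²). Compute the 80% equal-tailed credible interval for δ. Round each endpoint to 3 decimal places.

The posterior is symmetric, so the 80% equal-tailed interval is δ = 3.3 ± z·2.69 with z = 1.282.
Half-width: 1.282 × 2.69 = 3.447.
3.3 − 3.447 = -0.147; 3.3 + 3.447 = 6.747.

[-0.147, 6.747]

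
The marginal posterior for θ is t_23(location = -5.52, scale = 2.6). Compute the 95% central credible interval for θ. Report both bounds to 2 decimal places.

The t_23 distribution is symmetric; the 95% interval is -5.52 ± t·2.6 with t_{0.975,23} = 2.069.
Half-width: 2.069 × 2.6 = 5.38.
-5.52 − 5.38 = -10.90; -5.52 + 5.38 = -0.14.

[-10.90, -0.14]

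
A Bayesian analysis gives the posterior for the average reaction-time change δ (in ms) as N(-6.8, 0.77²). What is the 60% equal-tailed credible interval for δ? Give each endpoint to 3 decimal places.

[-7.448, -6.152]

The posterior is symmetric, so the 60% equal-tailed interval is δ = -6.8 ± z·0.77 with z = 0.842.
Half-width: 0.842 × 0.77 = 0.648.
-6.8 − 0.648 = -7.448; -6.8 + 0.648 = -6.152.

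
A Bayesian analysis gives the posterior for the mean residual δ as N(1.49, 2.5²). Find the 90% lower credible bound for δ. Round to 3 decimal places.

Need L with P(δ ≥ L) = 0.90: L = 1.49 − z_{0.1}·2.5.
z = 1.282; L = 1.49 − 1.282 × 2.5 = -1.714.

-1.714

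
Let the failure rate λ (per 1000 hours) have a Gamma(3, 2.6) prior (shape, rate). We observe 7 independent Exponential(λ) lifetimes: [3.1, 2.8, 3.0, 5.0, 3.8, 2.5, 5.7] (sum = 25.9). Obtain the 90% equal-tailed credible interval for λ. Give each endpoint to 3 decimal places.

[0.190, 0.551]

Posterior: Gamma(3+7, 2.6+25.9) = Gamma(10, 28.5) (shape, rate).
Equal-tailed 90% interval: Gamma(10, 28.5) quantiles at 0.05 and 0.95.
Posterior mean ≈ 0.351, SD ≈ 0.111; a Normal approximation gives roughly [0.168, 0.533].
Exact: lower = 0.190; upper = 0.551.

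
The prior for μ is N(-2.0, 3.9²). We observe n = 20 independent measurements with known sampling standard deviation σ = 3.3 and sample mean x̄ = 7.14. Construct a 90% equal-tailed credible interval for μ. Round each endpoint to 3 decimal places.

[5.632, 8.017]

Posterior precision = 1/3.9² + 20/3.3² = 0.0657 + 1.8365 = 1.9023, so posterior SD = 0.7250.
Posterior mean = (-2.0/3.9² + 20·7.14/3.3²) / 1.9023 = 6.8241.
Interval: 6.8241 ± 1.645 × 0.7250 → [5.632, 8.017].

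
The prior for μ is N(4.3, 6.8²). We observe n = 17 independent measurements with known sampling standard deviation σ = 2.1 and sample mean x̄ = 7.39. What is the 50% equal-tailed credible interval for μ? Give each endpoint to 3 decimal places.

[7.030, 7.715]

Posterior precision = 1/6.8² + 17/2.1² = 0.0216 + 3.8549 = 3.8765, so posterior SD = 0.5079.
Posterior mean = (4.3/6.8² + 17·7.39/2.1²) / 3.8765 = 7.3728.
Interval: 7.3728 ± 0.674 × 0.5079 → [7.030, 7.715].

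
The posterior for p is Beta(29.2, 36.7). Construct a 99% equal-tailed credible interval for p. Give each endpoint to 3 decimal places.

[0.292, 0.601]

Posterior: Beta(29.2, 36.7).
Equal-tailed 99% interval: the 0.005 and 0.995 quantiles of Beta(29.2, 36.7).
Posterior mean ≈ 0.443, SD ≈ 0.061; a Normal approximation gives roughly [0.287, 0.600].
Exact: F⁻¹(0.005) = 0.292; F⁻¹(0.995) = 0.601.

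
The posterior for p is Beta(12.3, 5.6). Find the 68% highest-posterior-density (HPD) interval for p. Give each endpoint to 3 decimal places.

[0.596, 0.810]

The posterior is unimodal and skewed, so the HPD interval has equal density at both endpoints and is the shortest 68% interval.
Solving f(0.596) = f(0.810) with F(0.810) − F(0.596) = 0.68 gives [0.596, 0.810].
For comparison, the equal-tailed interval is [0.579, 0.795]; the HPD is narrower and shifted toward the mode.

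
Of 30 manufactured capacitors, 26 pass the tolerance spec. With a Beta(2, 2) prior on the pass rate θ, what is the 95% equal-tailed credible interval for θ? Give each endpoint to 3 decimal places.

Posterior: Beta(2+26, 2+4) = Beta(28, 6).
Equal-tailed 95% interval: the 0.025 and 0.975 quantiles of Beta(28, 6).
Posterior mean ≈ 0.824, SD ≈ 0.064; a Normal approximation gives roughly [0.697, 0.950].
Exact: F⁻¹(0.025) = 0.681; F⁻¹(0.975) = 0.930.

[0.681, 0.930]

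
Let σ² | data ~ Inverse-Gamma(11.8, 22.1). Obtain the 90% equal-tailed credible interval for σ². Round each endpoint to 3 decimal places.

[1.231, 3.263]

Inverse-Gamma(11.8, 22.1) quantiles: F⁻¹(0.05) and F⁻¹(0.95).
Equivalently, 1/σ² ~ Gamma(11.8, rate = 22.1); invert its 0.95 and 0.05 quantiles.
Posterior mean ≈ 2.046, SD ≈ 0.654; a Normal approximation gives roughly [0.971, 3.121].
Exact: lower = 1.231; upper = 3.263.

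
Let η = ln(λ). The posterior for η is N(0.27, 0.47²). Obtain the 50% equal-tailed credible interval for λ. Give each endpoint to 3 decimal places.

On the log scale the 50% interval is 0.27 ± 0.674 × 0.47 = [-0.0470, 0.5870].
Exponentiate: [e^-0.0470, e^0.5870] = [0.954, 1.799].

[0.954, 1.799]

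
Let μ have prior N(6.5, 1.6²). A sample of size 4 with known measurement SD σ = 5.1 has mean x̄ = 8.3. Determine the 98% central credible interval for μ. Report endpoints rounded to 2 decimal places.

Posterior precision = 1/1.6² + 4/5.1² = 0.3906 + 0.1538 = 0.5444, so posterior SD = 1.3553.
Posterior mean = (6.5/1.6² + 4·8.3/5.1²) / 0.5444 = 7.0085.
Interval: 7.0085 ± 2.326 × 1.3553 → [3.86, 10.16].

[3.86, 10.16]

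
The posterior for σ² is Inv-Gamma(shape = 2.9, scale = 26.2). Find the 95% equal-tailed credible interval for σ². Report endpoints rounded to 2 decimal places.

[3.71, 45.48]

Inverse-Gamma(2.9, 26.2) quantiles: F⁻¹(0.025) and F⁻¹(0.975).
Equivalently, 1/σ² ~ Gamma(2.9, rate = 26.2); invert its 0.975 and 0.025 quantiles.
Posterior mean ≈ 13.79, SD ≈ 14.54; a Normal approximation gives roughly [-14.70, 42.28].
Exact: lower = 3.71; upper = 45.48.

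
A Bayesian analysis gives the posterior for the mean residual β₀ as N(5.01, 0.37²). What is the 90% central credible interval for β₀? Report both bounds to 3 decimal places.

The posterior is symmetric, so the 90% equal-tailed interval is β₀ = 5.01 ± z·0.37 with z = 1.645.
Half-width: 1.645 × 0.37 = 0.609.
5.01 − 0.609 = 4.401; 5.01 + 0.609 = 5.619.

[4.401, 5.619]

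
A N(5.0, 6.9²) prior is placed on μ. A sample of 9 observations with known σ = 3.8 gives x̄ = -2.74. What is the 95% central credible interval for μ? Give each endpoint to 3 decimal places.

[-4.929, -0.046]

Posterior precision = 1/6.9² + 9/3.8² = 0.0210 + 0.6233 = 0.6443, so posterior SD = 1.2458.
Posterior mean = (5.0/6.9² + 9·-2.74/3.8²) / 0.6443 = -2.4877.
Interval: -2.4877 ± 1.960 × 1.2458 → [-4.929, -0.046].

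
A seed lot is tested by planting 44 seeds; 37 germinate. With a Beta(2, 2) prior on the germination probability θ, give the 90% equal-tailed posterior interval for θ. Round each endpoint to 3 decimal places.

[0.714, 0.896]

Posterior: Beta(2+37, 2+7) = Beta(39, 9).
Equal-tailed 90% interval: the 0.05 and 0.95 quantiles of Beta(39, 9).
Posterior mean ≈ 0.812, SD ≈ 0.056; a Normal approximation gives roughly [0.721, 0.904].
Exact: F⁻¹(0.05) = 0.714; F⁻¹(0.95) = 0.896.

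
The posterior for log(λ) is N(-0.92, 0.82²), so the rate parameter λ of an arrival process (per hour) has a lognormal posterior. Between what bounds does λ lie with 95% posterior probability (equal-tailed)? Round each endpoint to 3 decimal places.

[0.080, 1.988]

On the log scale the 95% interval is -0.92 ± 1.960 × 0.82 = [-2.5272, 0.6872].
Exponentiate: [e^-2.5272, e^0.6872] = [0.080, 1.988].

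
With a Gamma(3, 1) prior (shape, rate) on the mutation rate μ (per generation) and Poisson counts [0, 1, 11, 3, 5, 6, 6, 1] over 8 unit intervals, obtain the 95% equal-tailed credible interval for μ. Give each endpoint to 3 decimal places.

[2.802, 5.409]

Posterior: Gamma(3+33, 1+8) = Gamma(36, 9) (shape, rate).
Equal-tailed 95% interval: Gamma(36, 9) quantiles at 0.025 and 0.975.
Posterior mean ≈ 4.000, SD ≈ 0.667; a Normal approximation gives roughly [2.693, 5.307].
Exact: lower = 2.802; upper = 5.409.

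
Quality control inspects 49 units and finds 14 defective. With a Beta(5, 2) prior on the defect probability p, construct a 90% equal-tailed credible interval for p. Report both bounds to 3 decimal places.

Posterior: Beta(5+14, 2+35) = Beta(19, 37).
Equal-tailed 90% interval: the 0.05 and 0.95 quantiles of Beta(19, 37).
Posterior mean ≈ 0.339, SD ≈ 0.063; a Normal approximation gives roughly [0.236, 0.442].
Exact: F⁻¹(0.05) = 0.239; F⁻¹(0.95) = 0.446.

[0.239, 0.446]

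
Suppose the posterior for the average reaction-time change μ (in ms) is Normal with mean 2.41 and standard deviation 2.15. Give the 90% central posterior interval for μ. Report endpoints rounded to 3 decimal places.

[-1.126, 5.946]

The posterior is symmetric, so the 90% equal-tailed interval is μ = 2.41 ± z·2.15 with z = 1.645.
Half-width: 1.645 × 2.15 = 3.536.
2.41 − 3.536 = -1.126; 2.41 + 3.536 = 5.946.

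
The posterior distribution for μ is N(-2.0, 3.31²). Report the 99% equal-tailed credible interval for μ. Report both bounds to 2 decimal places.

The posterior is symmetric, so the 99% equal-tailed interval is μ = -2.0 ± z·3.31 with z = 2.576.
Half-width: 2.576 × 3.31 = 8.53.
-2.0 − 8.53 = -10.53; -2.0 + 8.53 = 6.53.

[-10.53, 6.53]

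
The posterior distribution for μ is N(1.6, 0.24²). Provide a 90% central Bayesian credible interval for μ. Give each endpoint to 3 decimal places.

The posterior is symmetric, so the 90% equal-tailed interval is μ = 1.6 ± z·0.24 with z = 1.645.
Half-width: 1.645 × 0.24 = 0.395.
1.6 − 0.395 = 1.205; 1.6 + 0.395 = 1.995.

[1.205, 1.995]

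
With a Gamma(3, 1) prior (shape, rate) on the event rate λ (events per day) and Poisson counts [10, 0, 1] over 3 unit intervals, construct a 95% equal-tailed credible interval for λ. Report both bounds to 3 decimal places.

[1.913, 5.558]

Posterior: Gamma(3+11, 1+3) = Gamma(14, 4) (shape, rate).
Equal-tailed 95% interval: Gamma(14, 4) quantiles at 0.025 and 0.975.
Posterior mean ≈ 3.500, SD ≈ 0.935; a Normal approximation gives roughly [1.667, 5.333].
Exact: lower = 1.913; upper = 5.558.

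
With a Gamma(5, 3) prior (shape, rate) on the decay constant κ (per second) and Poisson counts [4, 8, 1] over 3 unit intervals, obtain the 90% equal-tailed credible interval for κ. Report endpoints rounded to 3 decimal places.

[1.939, 4.250]

Posterior: Gamma(5+13, 3+3) = Gamma(18, 6) (shape, rate).
Equal-tailed 90% interval: Gamma(18, 6) quantiles at 0.05 and 0.95.
Posterior mean ≈ 3.000, SD ≈ 0.707; a Normal approximation gives roughly [1.837, 4.163].
Exact: lower = 1.939; upper = 4.250.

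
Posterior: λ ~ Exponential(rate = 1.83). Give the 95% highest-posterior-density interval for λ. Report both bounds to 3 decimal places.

The exponential density is strictly decreasing on [0, ∞), so the HPD interval is anchored at 0: [0, q] with P(λ ≤ q) = 0.95.
q = −ln(1 − 0.95) / 1.83 = 2.9957 / 1.83 = 1.637.

[0.000, 1.637]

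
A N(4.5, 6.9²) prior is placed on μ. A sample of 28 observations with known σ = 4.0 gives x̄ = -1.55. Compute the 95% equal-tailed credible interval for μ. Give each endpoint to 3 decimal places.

[-2.951, -0.005]

Posterior precision = 1/6.9² + 28/4.0² = 0.0210 + 1.7500 = 1.7710, so posterior SD = 0.7514.
Posterior mean = (4.5/6.9² + 28·-1.55/4.0²) / 1.7710 = -1.4782.
Interval: -1.4782 ± 1.960 × 0.7514 → [-2.951, -0.005].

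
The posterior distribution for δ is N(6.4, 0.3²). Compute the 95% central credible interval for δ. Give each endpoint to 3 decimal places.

[5.812, 6.988]

The posterior is symmetric, so the 95% equal-tailed interval is δ = 6.4 ± z·0.3 with z = 1.960.
Half-width: 1.960 × 0.3 = 0.588.
6.4 − 0.588 = 5.812; 6.4 + 0.588 = 6.988.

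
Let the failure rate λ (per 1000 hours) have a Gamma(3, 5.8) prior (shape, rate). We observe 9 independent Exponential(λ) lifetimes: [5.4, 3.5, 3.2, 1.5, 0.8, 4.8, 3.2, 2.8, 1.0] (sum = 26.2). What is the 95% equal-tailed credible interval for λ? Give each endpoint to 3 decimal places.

[0.194, 0.615]

Posterior: Gamma(3+9, 5.8+26.2) = Gamma(12, 32.0) (shape, rate).
Equal-tailed 95% interval: Gamma(12, 32.0) quantiles at 0.025 and 0.975.
Posterior mean ≈ 0.375, SD ≈ 0.108; a Normal approximation gives roughly [0.163, 0.587].
Exact: lower = 0.194; upper = 0.615.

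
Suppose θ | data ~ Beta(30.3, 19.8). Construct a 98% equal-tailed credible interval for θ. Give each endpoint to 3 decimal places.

Posterior: Beta(30.3, 19.8).
Equal-tailed 98% interval: the 0.01 and 0.99 quantiles of Beta(30.3, 19.8).
Posterior mean ≈ 0.605, SD ≈ 0.068; a Normal approximation gives roughly [0.446, 0.764].
Exact: F⁻¹(0.01) = 0.442; F⁻¹(0.99) = 0.756.

[0.442, 0.756]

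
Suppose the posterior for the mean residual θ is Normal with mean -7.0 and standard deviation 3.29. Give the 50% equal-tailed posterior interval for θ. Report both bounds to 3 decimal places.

[-9.219, -4.781]

The posterior is symmetric, so the 50% equal-tailed interval is θ = -7.0 ± z·3.29 with z = 0.674.
Half-width: 0.674 × 3.29 = 2.219.
-7.0 − 2.219 = -9.219; -7.0 + 2.219 = -4.781.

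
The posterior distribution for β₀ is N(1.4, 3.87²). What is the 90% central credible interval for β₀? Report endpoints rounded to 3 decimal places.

[-4.966, 7.766]

The posterior is symmetric, so the 90% equal-tailed interval is β₀ = 1.4 ± z·3.87 with z = 1.645.
Half-width: 1.645 × 3.87 = 6.366.
1.4 − 6.366 = -4.966; 1.4 + 6.366 = 7.766.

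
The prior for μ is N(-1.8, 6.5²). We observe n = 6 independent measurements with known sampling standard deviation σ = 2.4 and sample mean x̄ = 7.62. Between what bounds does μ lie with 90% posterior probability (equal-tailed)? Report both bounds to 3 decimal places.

Posterior precision = 1/6.5² + 6/2.4² = 0.0237 + 1.0417 = 1.0653, so posterior SD = 0.9689.
Posterior mean = (-1.8/6.5² + 6·7.62/2.4²) / 1.0653 = 7.4107.
Interval: 7.4107 ± 1.645 × 0.9689 → [5.817, 9.004].

[5.817, 9.004]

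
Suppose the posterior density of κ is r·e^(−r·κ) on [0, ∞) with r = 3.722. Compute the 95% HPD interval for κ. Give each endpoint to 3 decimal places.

The exponential density is strictly decreasing on [0, ∞), so the HPD interval is anchored at 0: [0, q] with P(κ ≤ q) = 0.95.
q = −ln(1 − 0.95) / 3.722 = 2.9957 / 3.722 = 0.805.

[0.000, 0.805]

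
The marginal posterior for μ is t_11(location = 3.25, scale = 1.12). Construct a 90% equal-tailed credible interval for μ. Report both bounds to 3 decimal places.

The t_11 distribution is symmetric; the 90% interval is 3.25 ± t·1.12 with t_{0.95,11} = 1.796.
Half-width: 1.796 × 1.12 = 2.011.
3.25 − 2.011 = 1.239; 3.25 + 2.011 = 5.261.

[1.239, 5.261]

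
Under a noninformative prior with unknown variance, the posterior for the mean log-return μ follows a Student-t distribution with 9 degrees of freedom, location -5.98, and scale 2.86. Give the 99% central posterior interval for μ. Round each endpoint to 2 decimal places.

The t_9 distribution is symmetric; the 99% interval is -5.98 ± t·2.86 with t_{0.995,9} = 3.250.
Half-width: 3.250 × 2.86 = 9.29.
-5.98 − 9.29 = -15.27; -5.98 + 9.29 = 3.31.

[-15.27, 3.31]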